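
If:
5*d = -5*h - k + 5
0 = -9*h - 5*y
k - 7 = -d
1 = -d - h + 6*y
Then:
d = -93/211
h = -10/211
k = 1570/211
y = 18/211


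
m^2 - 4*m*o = m*(m - 4*o)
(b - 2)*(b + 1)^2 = b^3 - 3*b - 2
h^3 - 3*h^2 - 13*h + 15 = (h - 5)*(h - 1)*(h + 3)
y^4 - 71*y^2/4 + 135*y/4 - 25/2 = (y - 5/2)*(y - 2)*(y - 1/2)*(y + 5)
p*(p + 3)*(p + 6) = p^3 + 9*p^2 + 18*p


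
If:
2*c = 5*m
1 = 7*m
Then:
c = 5/14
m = 1/7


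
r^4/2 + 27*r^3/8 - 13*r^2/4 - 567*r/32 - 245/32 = (r/2 + 1/4)*(r - 5/2)*(r + 7/4)*(r + 7)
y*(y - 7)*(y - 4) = y^3 - 11*y^2 + 28*y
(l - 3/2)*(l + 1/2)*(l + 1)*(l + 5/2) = l^4 + 5*l^3/2 - 7*l^2/4 - 41*l/8 - 15/8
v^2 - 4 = (v - 2)*(v + 2)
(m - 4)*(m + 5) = m^2 + m - 20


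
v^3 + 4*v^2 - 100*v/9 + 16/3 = (v - 4/3)*(v - 2/3)*(v + 6)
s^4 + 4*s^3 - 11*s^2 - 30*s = s*(s - 3)*(s + 2)*(s + 5)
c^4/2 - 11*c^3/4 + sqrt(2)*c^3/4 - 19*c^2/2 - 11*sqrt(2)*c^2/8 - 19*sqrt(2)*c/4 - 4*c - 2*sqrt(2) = (c/2 + 1)*(c - 8)*(c + 1/2)*(c + sqrt(2)/2)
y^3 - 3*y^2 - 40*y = y*(y - 8)*(y + 5)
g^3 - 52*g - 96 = (g - 8)*(g + 2)*(g + 6)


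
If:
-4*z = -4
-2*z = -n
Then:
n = 2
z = 1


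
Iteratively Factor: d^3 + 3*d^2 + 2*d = (d)*(d^2 + 3*d + 2) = d*(d + 1)*(d + 2)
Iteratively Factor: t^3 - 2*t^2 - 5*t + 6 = (t - 3)*(t^2 + t - 2) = (t - 3)*(t - 1)*(t + 2)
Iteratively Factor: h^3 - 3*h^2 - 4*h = (h + 1)*(h^2 - 4*h) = h*(h + 1)*(h - 4)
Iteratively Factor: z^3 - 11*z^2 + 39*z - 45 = (z - 3)*(z^2 - 8*z + 15) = (z - 5)*(z - 3)*(z - 3)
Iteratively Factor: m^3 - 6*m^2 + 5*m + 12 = (m - 3)*(m^2 - 3*m - 4) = (m - 4)*(m - 3)*(m + 1)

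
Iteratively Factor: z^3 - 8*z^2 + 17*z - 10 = (z - 5)*(z^2 - 3*z + 2) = (z - 5)*(z - 1)*(z - 2)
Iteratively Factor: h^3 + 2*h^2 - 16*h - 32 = (h - 4)*(h^2 + 6*h + 8) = (h - 4)*(h + 4)*(h + 2)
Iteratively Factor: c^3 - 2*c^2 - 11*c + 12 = (c - 1)*(c^2 - c - 12) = (c - 4)*(c - 1)*(c + 3)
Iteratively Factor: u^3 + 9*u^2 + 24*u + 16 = (u + 4)*(u^2 + 5*u + 4) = (u + 4)^2*(u + 1)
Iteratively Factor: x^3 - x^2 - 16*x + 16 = (x + 4)*(x^2 - 5*x + 4) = (x - 4)*(x + 4)*(x - 1)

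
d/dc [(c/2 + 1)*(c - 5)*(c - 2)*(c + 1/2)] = 2*c^3 - 27*c^2/4 - 13*c/2 + 9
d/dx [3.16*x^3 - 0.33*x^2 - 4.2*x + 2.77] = 9.48*x^2 - 0.66*x - 4.2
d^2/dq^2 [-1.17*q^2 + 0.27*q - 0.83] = -2.34000000000000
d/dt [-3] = 0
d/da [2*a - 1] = 2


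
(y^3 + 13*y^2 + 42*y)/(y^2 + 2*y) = (y^2 + 13*y + 42)/(y + 2)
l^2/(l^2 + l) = l/(l + 1)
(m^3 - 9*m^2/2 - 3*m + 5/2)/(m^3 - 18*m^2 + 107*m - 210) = (2*m^2 + m - 1)/(2*(m^2 - 13*m + 42))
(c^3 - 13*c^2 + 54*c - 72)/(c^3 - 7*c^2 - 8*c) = (-c^3 + 13*c^2 - 54*c + 72)/(c*(-c^2 + 7*c + 8))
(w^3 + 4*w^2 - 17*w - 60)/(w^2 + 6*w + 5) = (w^2 - w - 12)/(w + 1)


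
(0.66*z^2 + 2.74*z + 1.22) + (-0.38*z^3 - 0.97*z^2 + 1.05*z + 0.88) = -0.38*z^3 - 0.31*z^2 + 3.79*z + 2.1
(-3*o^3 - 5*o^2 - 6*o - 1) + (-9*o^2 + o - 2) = -3*o^3 - 14*o^2 - 5*o - 3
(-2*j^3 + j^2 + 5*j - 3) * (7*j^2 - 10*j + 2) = -14*j^5 + 27*j^4 + 21*j^3 - 69*j^2 + 40*j - 6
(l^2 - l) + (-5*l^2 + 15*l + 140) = -4*l^2 + 14*l + 140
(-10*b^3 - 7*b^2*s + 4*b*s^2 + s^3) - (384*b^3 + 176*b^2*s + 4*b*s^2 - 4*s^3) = -394*b^3 - 183*b^2*s + 5*s^3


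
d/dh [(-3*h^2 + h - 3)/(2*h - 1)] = (-6*h^2 + 6*h + 5)/(4*h^2 - 4*h + 1)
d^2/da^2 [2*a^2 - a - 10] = 4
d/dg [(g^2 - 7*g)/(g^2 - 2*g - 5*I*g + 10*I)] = (g^2*(5 - 5*I) + 20*I*g - 70*I)/(g^4 + g^3*(-4 - 10*I) + g^2*(-21 + 40*I) + g*(100 - 40*I) - 100)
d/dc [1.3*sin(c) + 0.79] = 1.3*cos(c)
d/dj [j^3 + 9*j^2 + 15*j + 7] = 3*j^2 + 18*j + 15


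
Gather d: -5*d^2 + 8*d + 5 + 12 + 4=-5*d^2 + 8*d + 21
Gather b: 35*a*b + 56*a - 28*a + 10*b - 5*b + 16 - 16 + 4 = 28*a + b*(35*a + 5) + 4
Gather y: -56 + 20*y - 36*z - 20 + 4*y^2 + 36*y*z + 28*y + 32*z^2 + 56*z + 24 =4*y^2 + y*(36*z + 48) + 32*z^2 + 20*z - 52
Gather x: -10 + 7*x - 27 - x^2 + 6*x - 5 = -x^2 + 13*x - 42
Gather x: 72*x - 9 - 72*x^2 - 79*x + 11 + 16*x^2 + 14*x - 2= -56*x^2 + 7*x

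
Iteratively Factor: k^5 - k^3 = (k)*(k^4 - k^2) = k*(k - 1)*(k^3 + k^2) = k^2*(k - 1)*(k^2 + k) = k^3*(k - 1)*(k + 1)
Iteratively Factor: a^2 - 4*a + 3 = (a - 1)*(a - 3)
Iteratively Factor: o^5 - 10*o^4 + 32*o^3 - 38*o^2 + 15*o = (o - 1)*(o^4 - 9*o^3 + 23*o^2 - 15*o) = (o - 1)^2*(o^3 - 8*o^2 + 15*o) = (o - 5)*(o - 1)^2*(o^2 - 3*o) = o*(o - 5)*(o - 1)^2*(o - 3)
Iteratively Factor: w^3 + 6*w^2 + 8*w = (w + 4)*(w^2 + 2*w) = (w + 2)*(w + 4)*(w)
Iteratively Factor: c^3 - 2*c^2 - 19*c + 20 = (c + 4)*(c^2 - 6*c + 5) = (c - 1)*(c + 4)*(c - 5)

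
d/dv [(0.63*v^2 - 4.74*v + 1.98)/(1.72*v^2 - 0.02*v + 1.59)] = (8.1402*v^2 - 4.8078*v - 7.497)/(2.9584*v^4 - 0.0688*v^3 + 5.47*v^2 - 0.0636*v + 2.5281)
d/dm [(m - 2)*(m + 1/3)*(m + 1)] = 3*m^2 - 4*m/3 - 7/3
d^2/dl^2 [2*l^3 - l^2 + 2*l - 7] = 12*l - 2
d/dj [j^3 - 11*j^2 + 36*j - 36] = 3*j^2 - 22*j + 36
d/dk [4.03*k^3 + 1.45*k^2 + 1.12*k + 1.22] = 12.09*k^2 + 2.9*k + 1.12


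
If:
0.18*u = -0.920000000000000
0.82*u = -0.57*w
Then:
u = -5.11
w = 7.35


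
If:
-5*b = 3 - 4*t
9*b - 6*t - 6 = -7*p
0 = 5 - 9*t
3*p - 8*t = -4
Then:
No Solution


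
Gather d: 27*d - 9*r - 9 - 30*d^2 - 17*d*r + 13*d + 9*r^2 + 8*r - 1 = -30*d^2 + d*(40 - 17*r) + 9*r^2 - r - 10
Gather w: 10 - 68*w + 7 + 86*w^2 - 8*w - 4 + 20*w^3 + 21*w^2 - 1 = 20*w^3 + 107*w^2 - 76*w + 12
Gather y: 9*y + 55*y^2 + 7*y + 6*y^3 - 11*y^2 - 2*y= 6*y^3 + 44*y^2 + 14*y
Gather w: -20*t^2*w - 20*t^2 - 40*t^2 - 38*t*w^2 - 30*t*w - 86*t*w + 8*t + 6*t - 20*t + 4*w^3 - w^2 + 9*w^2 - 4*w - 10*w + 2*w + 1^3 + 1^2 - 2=-60*t^2 - 6*t + 4*w^3 + w^2*(8 - 38*t) + w*(-20*t^2 - 116*t - 12)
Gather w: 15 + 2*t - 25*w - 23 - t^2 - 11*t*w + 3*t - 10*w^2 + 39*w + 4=-t^2 + 5*t - 10*w^2 + w*(14 - 11*t) - 4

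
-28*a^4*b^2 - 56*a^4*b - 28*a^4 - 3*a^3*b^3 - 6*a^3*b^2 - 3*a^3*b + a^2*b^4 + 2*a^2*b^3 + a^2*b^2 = (-7*a + b)*(4*a + b)*(a*b + a)^2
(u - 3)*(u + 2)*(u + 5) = u^3 + 4*u^2 - 11*u - 30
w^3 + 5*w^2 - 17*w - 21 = (w - 3)*(w + 1)*(w + 7)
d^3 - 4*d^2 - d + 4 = (d - 4)*(d - 1)*(d + 1)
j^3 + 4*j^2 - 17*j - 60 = (j - 4)*(j + 3)*(j + 5)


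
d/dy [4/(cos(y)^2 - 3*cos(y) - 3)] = 4*(2*cos(y) - 3)*sin(y)/(sin(y)^2 + 3*cos(y) + 2)^2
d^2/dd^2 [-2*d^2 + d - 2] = -4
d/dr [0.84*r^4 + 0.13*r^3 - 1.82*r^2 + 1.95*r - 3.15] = 3.36*r^3 + 0.39*r^2 - 3.64*r + 1.95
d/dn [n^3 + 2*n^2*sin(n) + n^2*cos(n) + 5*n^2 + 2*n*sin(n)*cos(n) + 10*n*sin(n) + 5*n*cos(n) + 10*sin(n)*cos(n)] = -n^2*sin(n) + 2*n^2*cos(n) + 3*n^2 - n*sin(n) + 12*n*cos(n) + 2*n*cos(2*n) + 10*n + 10*sin(n) + sin(2*n) + 5*cos(n) + 10*cos(2*n)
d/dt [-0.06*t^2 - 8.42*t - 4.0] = -0.12*t - 8.42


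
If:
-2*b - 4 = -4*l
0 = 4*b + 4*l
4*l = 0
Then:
No Solution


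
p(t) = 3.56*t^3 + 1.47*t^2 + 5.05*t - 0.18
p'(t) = 10.68*t^2 + 2.94*t + 5.05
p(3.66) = 212.53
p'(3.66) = 158.88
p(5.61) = 702.96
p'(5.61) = 357.67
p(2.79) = 102.67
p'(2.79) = 96.39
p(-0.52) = -2.91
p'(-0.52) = 6.41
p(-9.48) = -2948.96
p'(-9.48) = 936.99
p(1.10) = 11.89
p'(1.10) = 21.21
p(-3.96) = -218.20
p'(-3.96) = 160.89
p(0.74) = 5.80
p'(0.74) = 13.07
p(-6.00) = -746.52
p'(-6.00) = 371.89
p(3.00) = 124.32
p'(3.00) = 109.99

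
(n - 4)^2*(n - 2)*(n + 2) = n^4 - 8*n^3 + 12*n^2 + 32*n - 64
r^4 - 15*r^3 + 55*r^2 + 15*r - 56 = (r - 8)*(r - 7)*(r - 1)*(r + 1)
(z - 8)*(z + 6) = z^2 - 2*z - 48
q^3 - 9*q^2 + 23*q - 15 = (q - 5)*(q - 3)*(q - 1)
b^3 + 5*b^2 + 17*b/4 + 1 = (b + 1/2)^2*(b + 4)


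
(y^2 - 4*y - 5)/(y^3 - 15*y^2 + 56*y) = (y^2 - 4*y - 5)/(y*(y^2 - 15*y + 56))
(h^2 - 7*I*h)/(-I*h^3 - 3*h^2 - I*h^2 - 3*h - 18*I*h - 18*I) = h*(I*h + 7)/(h^3 + h^2*(1 - 3*I) + 3*h*(6 - I) + 18)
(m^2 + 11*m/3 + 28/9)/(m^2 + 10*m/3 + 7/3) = (m + 4/3)/(m + 1)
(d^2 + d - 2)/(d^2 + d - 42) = (d^2 + d - 2)/(d^2 + d - 42)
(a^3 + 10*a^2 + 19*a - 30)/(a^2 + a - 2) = (a^2 + 11*a + 30)/(a + 2)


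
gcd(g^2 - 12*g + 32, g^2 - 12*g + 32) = g^2 - 12*g + 32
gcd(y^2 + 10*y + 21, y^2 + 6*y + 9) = y + 3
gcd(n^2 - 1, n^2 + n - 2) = n - 1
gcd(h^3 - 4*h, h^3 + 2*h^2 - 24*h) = h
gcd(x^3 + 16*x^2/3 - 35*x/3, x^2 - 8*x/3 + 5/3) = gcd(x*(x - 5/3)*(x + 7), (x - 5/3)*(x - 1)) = x - 5/3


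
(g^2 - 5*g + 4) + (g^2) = 2*g^2 - 5*g + 4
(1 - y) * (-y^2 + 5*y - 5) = y^3 - 6*y^2 + 10*y - 5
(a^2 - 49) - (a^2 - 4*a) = 4*a - 49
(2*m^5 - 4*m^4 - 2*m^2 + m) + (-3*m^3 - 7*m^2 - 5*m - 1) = 2*m^5 - 4*m^4 - 3*m^3 - 9*m^2 - 4*m - 1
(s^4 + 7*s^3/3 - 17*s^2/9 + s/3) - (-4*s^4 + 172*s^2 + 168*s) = 5*s^4 + 7*s^3/3 - 1565*s^2/9 - 503*s/3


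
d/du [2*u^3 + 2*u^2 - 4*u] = 6*u^2 + 4*u - 4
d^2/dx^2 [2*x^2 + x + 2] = 4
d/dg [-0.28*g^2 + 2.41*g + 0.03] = 2.41 - 0.56*g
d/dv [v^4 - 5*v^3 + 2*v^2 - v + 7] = 4*v^3 - 15*v^2 + 4*v - 1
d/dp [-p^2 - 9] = -2*p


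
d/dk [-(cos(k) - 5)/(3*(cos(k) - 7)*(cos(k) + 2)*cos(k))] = 2*(-cos(k)^3 + 10*cos(k)^2 - 25*cos(k) - 35)*sin(k)/(3*(cos(k) - 7)^2*(cos(k) + 2)^2*cos(k)^2)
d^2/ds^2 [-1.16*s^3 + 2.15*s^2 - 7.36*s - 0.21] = 4.3 - 6.96*s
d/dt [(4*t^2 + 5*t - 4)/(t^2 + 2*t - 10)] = 3*(t^2 - 24*t - 14)/(t^4 + 4*t^3 - 16*t^2 - 40*t + 100)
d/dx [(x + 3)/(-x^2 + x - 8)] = (-x^2 + x + (x + 3)*(2*x - 1) - 8)/(x^2 - x + 8)^2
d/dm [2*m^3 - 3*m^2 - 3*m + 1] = 6*m^2 - 6*m - 3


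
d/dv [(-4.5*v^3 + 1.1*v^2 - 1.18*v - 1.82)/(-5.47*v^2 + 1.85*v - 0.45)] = (24.615*v^4 - 16.65*v^3 + 1.6554*v^2 - 20.9008*v + 3.898)/(29.9209*v^4 - 20.239*v^3 + 8.3455*v^2 - 1.665*v + 0.2025)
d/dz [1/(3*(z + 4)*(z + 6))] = 2*(-z - 5)/(3*(z^4 + 20*z^3 + 148*z^2 + 480*z + 576))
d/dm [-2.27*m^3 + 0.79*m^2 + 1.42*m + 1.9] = -6.81*m^2 + 1.58*m + 1.42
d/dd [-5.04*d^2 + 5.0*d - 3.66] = 5.0 - 10.08*d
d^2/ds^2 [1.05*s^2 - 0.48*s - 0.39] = 2.10000000000000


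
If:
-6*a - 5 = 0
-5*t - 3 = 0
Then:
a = -5/6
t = -3/5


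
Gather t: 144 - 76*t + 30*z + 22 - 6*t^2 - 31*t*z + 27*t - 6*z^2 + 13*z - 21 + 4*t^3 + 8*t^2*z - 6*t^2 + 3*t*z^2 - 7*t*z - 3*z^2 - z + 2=4*t^3 + t^2*(8*z - 12) + t*(3*z^2 - 38*z - 49) - 9*z^2 + 42*z + 147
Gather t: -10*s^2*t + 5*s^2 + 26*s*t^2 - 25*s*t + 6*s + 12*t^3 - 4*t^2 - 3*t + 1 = 5*s^2 + 6*s + 12*t^3 + t^2*(26*s - 4) + t*(-10*s^2 - 25*s - 3) + 1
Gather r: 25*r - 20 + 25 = 25*r + 5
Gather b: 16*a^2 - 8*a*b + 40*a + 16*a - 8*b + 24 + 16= 16*a^2 + 56*a + b*(-8*a - 8) + 40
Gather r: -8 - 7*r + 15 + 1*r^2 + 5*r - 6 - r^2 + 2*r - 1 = 0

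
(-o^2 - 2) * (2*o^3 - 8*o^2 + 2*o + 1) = -2*o^5 + 8*o^4 - 6*o^3 + 15*o^2 - 4*o - 2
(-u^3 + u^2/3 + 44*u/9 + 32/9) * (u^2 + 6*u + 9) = -u^5 - 17*u^4/3 - 19*u^3/9 + 323*u^2/9 + 196*u/3 + 32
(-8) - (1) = -9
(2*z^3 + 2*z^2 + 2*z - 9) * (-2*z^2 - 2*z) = -4*z^5 - 8*z^4 - 8*z^3 + 14*z^2 + 18*z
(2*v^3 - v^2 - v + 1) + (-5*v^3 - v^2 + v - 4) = -3*v^3 - 2*v^2 - 3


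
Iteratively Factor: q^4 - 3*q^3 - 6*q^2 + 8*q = (q + 2)*(q^3 - 5*q^2 + 4*q) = (q - 1)*(q + 2)*(q^2 - 4*q) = (q - 4)*(q - 1)*(q + 2)*(q)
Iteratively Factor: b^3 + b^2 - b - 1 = (b + 1)*(b^2 - 1) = (b + 1)^2*(b - 1)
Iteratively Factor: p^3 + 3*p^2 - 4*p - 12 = (p + 3)*(p^2 - 4) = (p - 2)*(p + 3)*(p + 2)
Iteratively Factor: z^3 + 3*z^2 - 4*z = (z - 1)*(z^2 + 4*z) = (z - 1)*(z + 4)*(z)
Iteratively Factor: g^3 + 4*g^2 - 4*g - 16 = (g + 2)*(g^2 + 2*g - 8) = (g - 2)*(g + 2)*(g + 4)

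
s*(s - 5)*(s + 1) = s^3 - 4*s^2 - 5*s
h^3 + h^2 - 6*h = h*(h - 2)*(h + 3)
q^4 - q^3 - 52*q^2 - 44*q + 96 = (q - 8)*(q - 1)*(q + 2)*(q + 6)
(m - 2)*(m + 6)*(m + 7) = m^3 + 11*m^2 + 16*m - 84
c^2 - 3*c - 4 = (c - 4)*(c + 1)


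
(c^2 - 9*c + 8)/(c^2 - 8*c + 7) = (c - 8)/(c - 7)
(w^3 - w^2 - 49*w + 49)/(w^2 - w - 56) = (w^2 - 8*w + 7)/(w - 8)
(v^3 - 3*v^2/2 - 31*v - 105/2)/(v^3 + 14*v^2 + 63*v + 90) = (2*v^2 - 9*v - 35)/(2*(v^2 + 11*v + 30))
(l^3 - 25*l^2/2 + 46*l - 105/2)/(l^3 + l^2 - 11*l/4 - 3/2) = 2*(2*l^3 - 25*l^2 + 92*l - 105)/(4*l^3 + 4*l^2 - 11*l - 6)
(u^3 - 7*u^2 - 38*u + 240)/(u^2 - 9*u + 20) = (u^2 - 2*u - 48)/(u - 4)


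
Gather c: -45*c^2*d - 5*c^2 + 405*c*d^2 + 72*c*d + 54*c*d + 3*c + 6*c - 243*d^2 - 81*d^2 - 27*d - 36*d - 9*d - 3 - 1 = c^2*(-45*d - 5) + c*(405*d^2 + 126*d + 9) - 324*d^2 - 72*d - 4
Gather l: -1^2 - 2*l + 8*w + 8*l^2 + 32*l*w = 8*l^2 + l*(32*w - 2) + 8*w - 1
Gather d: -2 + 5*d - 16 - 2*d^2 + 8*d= -2*d^2 + 13*d - 18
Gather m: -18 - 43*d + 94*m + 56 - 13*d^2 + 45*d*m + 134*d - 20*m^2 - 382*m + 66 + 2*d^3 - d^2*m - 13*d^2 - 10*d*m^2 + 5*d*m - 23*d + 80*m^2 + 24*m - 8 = 2*d^3 - 26*d^2 + 68*d + m^2*(60 - 10*d) + m*(-d^2 + 50*d - 264) + 96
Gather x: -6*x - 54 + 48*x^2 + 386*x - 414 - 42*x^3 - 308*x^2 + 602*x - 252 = -42*x^3 - 260*x^2 + 982*x - 720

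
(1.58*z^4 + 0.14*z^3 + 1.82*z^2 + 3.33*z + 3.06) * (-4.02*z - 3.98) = -6.3516*z^5 - 6.8512*z^4 - 7.8736*z^3 - 20.6302*z^2 - 25.5546*z - 12.1788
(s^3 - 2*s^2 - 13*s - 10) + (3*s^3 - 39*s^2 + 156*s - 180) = 4*s^3 - 41*s^2 + 143*s - 190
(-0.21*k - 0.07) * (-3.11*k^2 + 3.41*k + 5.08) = 0.6531*k^3 - 0.4984*k^2 - 1.3055*k - 0.3556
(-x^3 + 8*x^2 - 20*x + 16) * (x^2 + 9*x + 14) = -x^5 - x^4 + 38*x^3 - 52*x^2 - 136*x + 224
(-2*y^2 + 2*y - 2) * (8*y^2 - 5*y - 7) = -16*y^4 + 26*y^3 - 12*y^2 - 4*y + 14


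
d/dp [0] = 0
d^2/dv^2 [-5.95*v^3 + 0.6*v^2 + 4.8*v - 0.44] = 1.2 - 35.7*v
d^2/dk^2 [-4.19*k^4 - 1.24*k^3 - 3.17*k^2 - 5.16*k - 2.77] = -50.28*k^2 - 7.44*k - 6.34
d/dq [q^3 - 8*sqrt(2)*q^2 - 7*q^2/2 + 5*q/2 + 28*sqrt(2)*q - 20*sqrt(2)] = 3*q^2 - 16*sqrt(2)*q - 7*q + 5/2 + 28*sqrt(2)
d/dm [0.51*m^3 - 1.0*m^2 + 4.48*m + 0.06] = 1.53*m^2 - 2.0*m + 4.48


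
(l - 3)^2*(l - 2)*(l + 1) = l^4 - 7*l^3 + 13*l^2 + 3*l - 18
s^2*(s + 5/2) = s^3 + 5*s^2/2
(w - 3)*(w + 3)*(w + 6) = w^3 + 6*w^2 - 9*w - 54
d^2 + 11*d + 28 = (d + 4)*(d + 7)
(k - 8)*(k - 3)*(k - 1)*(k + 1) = k^4 - 11*k^3 + 23*k^2 + 11*k - 24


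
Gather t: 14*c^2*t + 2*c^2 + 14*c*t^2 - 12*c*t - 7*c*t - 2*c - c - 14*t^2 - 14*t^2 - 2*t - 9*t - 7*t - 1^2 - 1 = 2*c^2 - 3*c + t^2*(14*c - 28) + t*(14*c^2 - 19*c - 18) - 2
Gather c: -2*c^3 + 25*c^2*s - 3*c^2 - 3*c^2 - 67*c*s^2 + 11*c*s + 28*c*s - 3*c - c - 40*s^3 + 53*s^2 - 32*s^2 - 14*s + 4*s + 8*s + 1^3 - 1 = -2*c^3 + c^2*(25*s - 6) + c*(-67*s^2 + 39*s - 4) - 40*s^3 + 21*s^2 - 2*s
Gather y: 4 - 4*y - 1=3 - 4*y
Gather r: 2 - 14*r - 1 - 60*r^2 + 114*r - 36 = -60*r^2 + 100*r - 35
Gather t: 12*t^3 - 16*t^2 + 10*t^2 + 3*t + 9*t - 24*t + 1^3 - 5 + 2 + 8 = 12*t^3 - 6*t^2 - 12*t + 6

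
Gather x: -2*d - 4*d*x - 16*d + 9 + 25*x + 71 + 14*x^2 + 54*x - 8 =-18*d + 14*x^2 + x*(79 - 4*d) + 72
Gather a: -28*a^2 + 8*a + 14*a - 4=-28*a^2 + 22*a - 4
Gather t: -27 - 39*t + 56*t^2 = 56*t^2 - 39*t - 27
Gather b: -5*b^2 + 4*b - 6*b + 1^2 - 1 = -5*b^2 - 2*b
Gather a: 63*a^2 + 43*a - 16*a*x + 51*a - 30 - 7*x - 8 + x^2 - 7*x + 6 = 63*a^2 + a*(94 - 16*x) + x^2 - 14*x - 32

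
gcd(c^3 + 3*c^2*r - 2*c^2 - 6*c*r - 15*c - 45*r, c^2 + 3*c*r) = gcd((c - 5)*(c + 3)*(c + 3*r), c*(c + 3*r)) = c + 3*r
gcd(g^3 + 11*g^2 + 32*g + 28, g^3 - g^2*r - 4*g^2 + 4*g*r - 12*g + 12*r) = g + 2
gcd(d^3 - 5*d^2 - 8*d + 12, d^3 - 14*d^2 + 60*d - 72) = d - 6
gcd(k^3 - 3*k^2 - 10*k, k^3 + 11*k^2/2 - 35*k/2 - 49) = k + 2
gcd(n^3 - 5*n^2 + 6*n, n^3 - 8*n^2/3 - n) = n^2 - 3*n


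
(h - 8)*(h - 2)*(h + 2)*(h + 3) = h^4 - 5*h^3 - 28*h^2 + 20*h + 96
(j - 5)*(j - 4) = j^2 - 9*j + 20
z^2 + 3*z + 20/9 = (z + 4/3)*(z + 5/3)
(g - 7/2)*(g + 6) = g^2 + 5*g/2 - 21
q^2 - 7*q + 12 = (q - 4)*(q - 3)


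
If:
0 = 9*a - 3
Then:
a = 1/3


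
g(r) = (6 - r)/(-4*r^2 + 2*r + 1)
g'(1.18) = 7.80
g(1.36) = -1.26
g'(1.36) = 3.32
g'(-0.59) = -17.28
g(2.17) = -0.28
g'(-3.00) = -0.11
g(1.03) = -4.20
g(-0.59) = -4.19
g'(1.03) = 22.98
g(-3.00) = -0.22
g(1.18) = -2.18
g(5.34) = -0.01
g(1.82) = -0.49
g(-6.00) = -0.08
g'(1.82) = 0.82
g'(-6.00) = -0.02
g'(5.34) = 0.01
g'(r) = (6 - r)*(8*r - 2)/(-4*r^2 + 2*r + 1)^2 - 1/(-4*r^2 + 2*r + 1) = (-4*r^2 + 48*r - 13)/(16*r^4 - 16*r^3 - 4*r^2 + 4*r + 1)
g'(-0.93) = -3.27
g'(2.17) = 0.40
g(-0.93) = -1.60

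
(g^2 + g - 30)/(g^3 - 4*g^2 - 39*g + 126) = (g - 5)/(g^2 - 10*g + 21)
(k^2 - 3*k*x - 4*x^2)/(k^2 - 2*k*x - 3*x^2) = (-k + 4*x)/(-k + 3*x)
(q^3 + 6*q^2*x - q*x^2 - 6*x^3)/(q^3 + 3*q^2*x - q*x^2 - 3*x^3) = (q + 6*x)/(q + 3*x)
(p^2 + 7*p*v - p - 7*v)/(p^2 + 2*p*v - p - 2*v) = (p + 7*v)/(p + 2*v)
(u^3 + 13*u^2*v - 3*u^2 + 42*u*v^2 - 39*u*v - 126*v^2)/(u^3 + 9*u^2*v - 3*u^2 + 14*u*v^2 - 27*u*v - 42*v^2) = (u + 6*v)/(u + 2*v)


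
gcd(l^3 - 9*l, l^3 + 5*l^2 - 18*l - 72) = l + 3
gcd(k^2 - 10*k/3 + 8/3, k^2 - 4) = k - 2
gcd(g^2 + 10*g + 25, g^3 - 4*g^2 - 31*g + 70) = g + 5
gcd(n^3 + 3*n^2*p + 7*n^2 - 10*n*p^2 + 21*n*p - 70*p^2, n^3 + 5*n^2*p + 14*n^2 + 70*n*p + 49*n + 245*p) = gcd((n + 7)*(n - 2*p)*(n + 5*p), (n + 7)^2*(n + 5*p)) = n^2 + 5*n*p + 7*n + 35*p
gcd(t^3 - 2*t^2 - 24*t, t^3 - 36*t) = t^2 - 6*t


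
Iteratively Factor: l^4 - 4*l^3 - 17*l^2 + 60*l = (l - 3)*(l^3 - l^2 - 20*l) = (l - 3)*(l + 4)*(l^2 - 5*l) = (l - 5)*(l - 3)*(l + 4)*(l)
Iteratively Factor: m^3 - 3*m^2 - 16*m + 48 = (m - 3)*(m^2 - 16) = (m - 3)*(m + 4)*(m - 4)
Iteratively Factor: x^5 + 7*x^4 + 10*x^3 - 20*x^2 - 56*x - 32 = (x - 2)*(x^4 + 9*x^3 + 28*x^2 + 36*x + 16) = (x - 2)*(x + 2)*(x^3 + 7*x^2 + 14*x + 8) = (x - 2)*(x + 1)*(x + 2)*(x^2 + 6*x + 8) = (x - 2)*(x + 1)*(x + 2)*(x + 4)*(x + 2)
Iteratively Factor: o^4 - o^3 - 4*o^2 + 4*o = (o + 2)*(o^3 - 3*o^2 + 2*o) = o*(o + 2)*(o^2 - 3*o + 2) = o*(o - 1)*(o + 2)*(o - 2)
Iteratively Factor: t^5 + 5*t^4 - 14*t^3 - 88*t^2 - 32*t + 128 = (t + 2)*(t^4 + 3*t^3 - 20*t^2 - 48*t + 64) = (t - 1)*(t + 2)*(t^3 + 4*t^2 - 16*t - 64) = (t - 1)*(t + 2)*(t + 4)*(t^2 - 16) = (t - 1)*(t + 2)*(t + 4)^2*(t - 4)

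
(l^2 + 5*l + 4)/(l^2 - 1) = (l + 4)/(l - 1)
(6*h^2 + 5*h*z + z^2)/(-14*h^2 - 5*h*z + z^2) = (3*h + z)/(-7*h + z)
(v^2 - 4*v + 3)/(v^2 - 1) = (v - 3)/(v + 1)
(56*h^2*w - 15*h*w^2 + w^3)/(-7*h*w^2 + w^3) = (-8*h + w)/w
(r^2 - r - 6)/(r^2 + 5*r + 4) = (r^2 - r - 6)/(r^2 + 5*r + 4)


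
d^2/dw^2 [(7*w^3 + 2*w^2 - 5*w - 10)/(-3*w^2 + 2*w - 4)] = 2*(89*w^3 + 510*w^2 - 696*w - 72)/(27*w^6 - 54*w^5 + 144*w^4 - 152*w^3 + 192*w^2 - 96*w + 64)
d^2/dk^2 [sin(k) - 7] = -sin(k)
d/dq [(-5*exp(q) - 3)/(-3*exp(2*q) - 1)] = (-15*exp(2*q) - 18*exp(q) + 5)*exp(q)/(9*exp(4*q) + 6*exp(2*q) + 1)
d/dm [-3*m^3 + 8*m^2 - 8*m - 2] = -9*m^2 + 16*m - 8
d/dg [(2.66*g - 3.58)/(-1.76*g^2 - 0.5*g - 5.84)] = (4.6816*g^2 - 12.6016*g - 17.3244)/(3.0976*g^4 + 1.76*g^3 + 20.8068*g^2 + 5.84*g + 34.1056)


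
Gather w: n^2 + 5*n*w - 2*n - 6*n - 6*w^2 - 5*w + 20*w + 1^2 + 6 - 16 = n^2 - 8*n - 6*w^2 + w*(5*n + 15) - 9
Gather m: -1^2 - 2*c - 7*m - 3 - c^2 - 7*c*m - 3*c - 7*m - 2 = -c^2 - 5*c + m*(-7*c - 14) - 6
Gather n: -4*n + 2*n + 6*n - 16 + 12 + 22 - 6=4*n + 12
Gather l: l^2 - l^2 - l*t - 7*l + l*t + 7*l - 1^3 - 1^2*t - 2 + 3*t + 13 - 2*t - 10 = 0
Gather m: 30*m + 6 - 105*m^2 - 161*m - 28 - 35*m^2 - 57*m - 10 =-140*m^2 - 188*m - 32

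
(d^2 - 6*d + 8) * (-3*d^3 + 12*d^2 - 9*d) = -3*d^5 + 30*d^4 - 105*d^3 + 150*d^2 - 72*d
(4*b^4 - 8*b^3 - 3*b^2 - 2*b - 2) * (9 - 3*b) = -12*b^5 + 60*b^4 - 63*b^3 - 21*b^2 - 12*b - 18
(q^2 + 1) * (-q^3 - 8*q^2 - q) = -q^5 - 8*q^4 - 2*q^3 - 8*q^2 - q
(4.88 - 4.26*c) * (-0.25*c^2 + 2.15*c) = 1.065*c^3 - 10.379*c^2 + 10.492*c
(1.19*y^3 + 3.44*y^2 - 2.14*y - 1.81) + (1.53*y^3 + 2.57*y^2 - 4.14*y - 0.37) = 2.72*y^3 + 6.01*y^2 - 6.28*y - 2.18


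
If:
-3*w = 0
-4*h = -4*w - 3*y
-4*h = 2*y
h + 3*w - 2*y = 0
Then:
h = 0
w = 0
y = 0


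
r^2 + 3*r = r*(r + 3)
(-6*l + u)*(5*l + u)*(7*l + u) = -210*l^3 - 37*l^2*u + 6*l*u^2 + u^3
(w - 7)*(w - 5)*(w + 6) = w^3 - 6*w^2 - 37*w + 210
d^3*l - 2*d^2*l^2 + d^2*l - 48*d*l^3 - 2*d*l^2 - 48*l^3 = (d - 8*l)*(d + 6*l)*(d*l + l)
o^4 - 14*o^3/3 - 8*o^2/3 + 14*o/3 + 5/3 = (o - 5)*(o - 1)*(o + 1/3)*(o + 1)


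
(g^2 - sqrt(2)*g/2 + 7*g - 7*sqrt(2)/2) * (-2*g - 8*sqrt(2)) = -2*g^3 - 14*g^2 - 7*sqrt(2)*g^2 - 49*sqrt(2)*g + 8*g + 56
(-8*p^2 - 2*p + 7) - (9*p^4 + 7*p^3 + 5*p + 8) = -9*p^4 - 7*p^3 - 8*p^2 - 7*p - 1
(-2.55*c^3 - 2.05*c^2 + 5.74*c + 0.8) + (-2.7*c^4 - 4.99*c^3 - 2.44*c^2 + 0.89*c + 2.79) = -2.7*c^4 - 7.54*c^3 - 4.49*c^2 + 6.63*c + 3.59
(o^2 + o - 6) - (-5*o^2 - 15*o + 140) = 6*o^2 + 16*o - 146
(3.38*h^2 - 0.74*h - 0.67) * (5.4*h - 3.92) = 18.252*h^3 - 17.2456*h^2 - 0.717200000000001*h + 2.6264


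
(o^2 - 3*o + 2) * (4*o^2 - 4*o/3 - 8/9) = 4*o^4 - 40*o^3/3 + 100*o^2/9 - 16/9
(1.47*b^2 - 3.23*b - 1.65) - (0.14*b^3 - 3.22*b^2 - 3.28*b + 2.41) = -0.14*b^3 + 4.69*b^2 + 0.0499999999999998*b - 4.06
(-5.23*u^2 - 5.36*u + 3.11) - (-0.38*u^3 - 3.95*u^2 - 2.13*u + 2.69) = 0.38*u^3 - 1.28*u^2 - 3.23*u + 0.42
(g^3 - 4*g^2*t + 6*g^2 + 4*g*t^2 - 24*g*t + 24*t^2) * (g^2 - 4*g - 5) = g^5 - 4*g^4*t + 2*g^4 + 4*g^3*t^2 - 8*g^3*t - 29*g^3 + 8*g^2*t^2 + 116*g^2*t - 30*g^2 - 116*g*t^2 + 120*g*t - 120*t^2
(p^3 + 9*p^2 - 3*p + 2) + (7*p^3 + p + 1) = 8*p^3 + 9*p^2 - 2*p + 3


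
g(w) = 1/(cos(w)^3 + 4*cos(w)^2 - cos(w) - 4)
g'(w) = (3*sin(w)*cos(w)^2 + 8*sin(w)*cos(w) - sin(w))/(cos(w)^3 + 4*cos(w)^2 - cos(w) - 4)^2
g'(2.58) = -3.74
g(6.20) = -28.99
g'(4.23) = 0.47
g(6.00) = -2.58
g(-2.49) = -0.85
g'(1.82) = -0.22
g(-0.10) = -20.09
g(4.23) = -0.36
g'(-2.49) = 2.39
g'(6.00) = -17.60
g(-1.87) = -0.30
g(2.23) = -0.47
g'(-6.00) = 17.60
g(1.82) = -0.28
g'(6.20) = -694.89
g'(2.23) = -0.84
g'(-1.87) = 0.26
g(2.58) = -1.12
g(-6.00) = -2.58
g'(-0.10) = -400.00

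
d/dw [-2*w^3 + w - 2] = 1 - 6*w^2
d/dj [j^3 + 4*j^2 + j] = 3*j^2 + 8*j + 1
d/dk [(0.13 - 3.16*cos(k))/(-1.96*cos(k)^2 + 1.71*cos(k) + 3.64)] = (6.1936*cos(k)^2 - 0.5096*cos(k) + 11.7247)*sin(k)/(3.8416*cos(k)^4 - 6.7032*cos(k)^3 - 11.3447*cos(k)^2 + 12.4488*cos(k) + 13.2496)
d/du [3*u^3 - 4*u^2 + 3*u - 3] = 9*u^2 - 8*u + 3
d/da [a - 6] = 1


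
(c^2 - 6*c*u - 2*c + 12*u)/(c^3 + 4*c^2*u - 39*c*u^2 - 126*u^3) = (c - 2)/(c^2 + 10*c*u + 21*u^2)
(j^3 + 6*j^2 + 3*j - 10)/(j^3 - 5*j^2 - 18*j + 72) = (j^3 + 6*j^2 + 3*j - 10)/(j^3 - 5*j^2 - 18*j + 72)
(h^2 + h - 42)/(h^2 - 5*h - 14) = (-h^2 - h + 42)/(-h^2 + 5*h + 14)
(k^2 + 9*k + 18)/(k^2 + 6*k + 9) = (k + 6)/(k + 3)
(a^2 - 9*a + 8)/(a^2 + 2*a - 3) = (a - 8)/(a + 3)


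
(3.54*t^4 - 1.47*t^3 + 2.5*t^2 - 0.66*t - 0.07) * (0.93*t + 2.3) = 3.2922*t^5 + 6.7749*t^4 - 1.056*t^3 + 5.1362*t^2 - 1.5831*t - 0.161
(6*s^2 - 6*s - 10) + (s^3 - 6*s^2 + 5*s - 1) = s^3 - s - 11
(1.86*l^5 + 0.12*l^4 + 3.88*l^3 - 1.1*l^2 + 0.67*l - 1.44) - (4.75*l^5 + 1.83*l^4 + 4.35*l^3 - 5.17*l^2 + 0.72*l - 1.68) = -2.89*l^5 - 1.71*l^4 - 0.47*l^3 + 4.07*l^2 - 0.0499999999999999*l + 0.24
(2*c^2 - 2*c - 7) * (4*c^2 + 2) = 8*c^4 - 8*c^3 - 24*c^2 - 4*c - 14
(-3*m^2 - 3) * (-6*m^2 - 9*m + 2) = 18*m^4 + 27*m^3 + 12*m^2 + 27*m - 6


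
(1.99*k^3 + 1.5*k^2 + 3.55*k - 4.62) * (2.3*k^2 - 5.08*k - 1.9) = 4.577*k^5 - 6.6592*k^4 - 3.236*k^3 - 31.51*k^2 + 16.7246*k + 8.778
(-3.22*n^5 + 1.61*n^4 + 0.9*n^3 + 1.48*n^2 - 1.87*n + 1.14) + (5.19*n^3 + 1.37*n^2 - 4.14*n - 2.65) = -3.22*n^5 + 1.61*n^4 + 6.09*n^3 + 2.85*n^2 - 6.01*n - 1.51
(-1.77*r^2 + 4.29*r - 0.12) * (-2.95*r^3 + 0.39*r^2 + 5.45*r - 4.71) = 5.2215*r^5 - 13.3458*r^4 - 7.6194*r^3 + 31.6704*r^2 - 20.8599*r + 0.5652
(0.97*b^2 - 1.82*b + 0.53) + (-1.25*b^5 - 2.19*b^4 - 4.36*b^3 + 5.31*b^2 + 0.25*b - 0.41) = -1.25*b^5 - 2.19*b^4 - 4.36*b^3 + 6.28*b^2 - 1.57*b + 0.12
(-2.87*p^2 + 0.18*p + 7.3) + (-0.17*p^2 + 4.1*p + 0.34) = -3.04*p^2 + 4.28*p + 7.64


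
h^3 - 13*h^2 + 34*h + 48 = (h - 8)*(h - 6)*(h + 1)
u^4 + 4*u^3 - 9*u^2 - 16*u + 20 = (u - 2)*(u - 1)*(u + 2)*(u + 5)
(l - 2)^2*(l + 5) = l^3 + l^2 - 16*l + 20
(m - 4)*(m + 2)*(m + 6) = m^3 + 4*m^2 - 20*m - 48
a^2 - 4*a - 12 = (a - 6)*(a + 2)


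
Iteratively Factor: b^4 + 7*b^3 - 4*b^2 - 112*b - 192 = (b + 3)*(b^3 + 4*b^2 - 16*b - 64) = (b - 4)*(b + 3)*(b^2 + 8*b + 16) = (b - 4)*(b + 3)*(b + 4)*(b + 4)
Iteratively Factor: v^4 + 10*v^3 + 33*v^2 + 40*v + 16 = (v + 4)*(v^3 + 6*v^2 + 9*v + 4) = (v + 1)*(v + 4)*(v^2 + 5*v + 4) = (v + 1)*(v + 4)^2*(v + 1)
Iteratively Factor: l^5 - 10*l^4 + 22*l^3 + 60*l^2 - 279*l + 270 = (l + 3)*(l^4 - 13*l^3 + 61*l^2 - 123*l + 90) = (l - 2)*(l + 3)*(l^3 - 11*l^2 + 39*l - 45) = (l - 3)*(l - 2)*(l + 3)*(l^2 - 8*l + 15) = (l - 3)^2*(l - 2)*(l + 3)*(l - 5)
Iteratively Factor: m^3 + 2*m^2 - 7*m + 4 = (m - 1)*(m^2 + 3*m - 4) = (m - 1)*(m + 4)*(m - 1)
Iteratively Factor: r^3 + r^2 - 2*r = (r - 1)*(r^2 + 2*r) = (r - 1)*(r + 2)*(r)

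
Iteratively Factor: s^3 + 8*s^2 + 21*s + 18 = (s + 2)*(s^2 + 6*s + 9) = (s + 2)*(s + 3)*(s + 3)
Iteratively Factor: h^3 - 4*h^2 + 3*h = (h)*(h^2 - 4*h + 3) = h*(h - 3)*(h - 1)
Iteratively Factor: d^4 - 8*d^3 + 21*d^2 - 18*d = (d - 3)*(d^3 - 5*d^2 + 6*d) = (d - 3)^2*(d^2 - 2*d) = d*(d - 3)^2*(d - 2)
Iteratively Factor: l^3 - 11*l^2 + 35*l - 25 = (l - 5)*(l^2 - 6*l + 5) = (l - 5)^2*(l - 1)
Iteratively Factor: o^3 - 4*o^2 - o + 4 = (o - 4)*(o^2 - 1) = (o - 4)*(o + 1)*(o - 1)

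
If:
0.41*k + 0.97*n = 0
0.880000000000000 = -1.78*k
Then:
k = -0.49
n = 0.21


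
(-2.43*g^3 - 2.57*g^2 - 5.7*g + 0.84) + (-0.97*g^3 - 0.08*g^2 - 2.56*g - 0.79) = -3.4*g^3 - 2.65*g^2 - 8.26*g + 0.0499999999999999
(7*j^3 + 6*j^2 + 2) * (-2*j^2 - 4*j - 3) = -14*j^5 - 40*j^4 - 45*j^3 - 22*j^2 - 8*j - 6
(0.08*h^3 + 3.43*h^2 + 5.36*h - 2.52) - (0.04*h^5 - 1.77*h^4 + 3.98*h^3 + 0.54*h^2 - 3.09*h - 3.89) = -0.04*h^5 + 1.77*h^4 - 3.9*h^3 + 2.89*h^2 + 8.45*h + 1.37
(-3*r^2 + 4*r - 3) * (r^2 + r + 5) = -3*r^4 + r^3 - 14*r^2 + 17*r - 15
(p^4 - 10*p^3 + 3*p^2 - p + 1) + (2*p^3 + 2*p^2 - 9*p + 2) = p^4 - 8*p^3 + 5*p^2 - 10*p + 3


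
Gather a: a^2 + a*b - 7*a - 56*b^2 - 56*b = a^2 + a*(b - 7) - 56*b^2 - 56*b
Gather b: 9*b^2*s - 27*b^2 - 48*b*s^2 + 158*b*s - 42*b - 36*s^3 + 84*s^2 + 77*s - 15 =b^2*(9*s - 27) + b*(-48*s^2 + 158*s - 42) - 36*s^3 + 84*s^2 + 77*s - 15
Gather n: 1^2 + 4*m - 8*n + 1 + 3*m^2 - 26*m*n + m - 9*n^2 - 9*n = 3*m^2 + 5*m - 9*n^2 + n*(-26*m - 17) + 2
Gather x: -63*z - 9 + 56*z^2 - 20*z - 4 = 56*z^2 - 83*z - 13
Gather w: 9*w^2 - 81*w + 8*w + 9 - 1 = 9*w^2 - 73*w + 8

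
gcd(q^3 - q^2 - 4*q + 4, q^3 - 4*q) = q^2 - 4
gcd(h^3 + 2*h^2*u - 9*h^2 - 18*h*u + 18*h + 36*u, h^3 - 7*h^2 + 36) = h^2 - 9*h + 18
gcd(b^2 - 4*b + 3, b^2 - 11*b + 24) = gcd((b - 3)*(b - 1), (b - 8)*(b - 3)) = b - 3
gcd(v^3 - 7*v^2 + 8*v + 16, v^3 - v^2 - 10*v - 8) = v^2 - 3*v - 4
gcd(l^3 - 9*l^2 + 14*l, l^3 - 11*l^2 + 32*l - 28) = l^2 - 9*l + 14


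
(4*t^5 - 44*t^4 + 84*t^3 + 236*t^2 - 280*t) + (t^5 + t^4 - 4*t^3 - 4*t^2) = 5*t^5 - 43*t^4 + 80*t^3 + 232*t^2 - 280*t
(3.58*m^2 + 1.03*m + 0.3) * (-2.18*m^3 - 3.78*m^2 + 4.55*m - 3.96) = -7.8044*m^5 - 15.7778*m^4 + 11.7416*m^3 - 10.6243*m^2 - 2.7138*m - 1.188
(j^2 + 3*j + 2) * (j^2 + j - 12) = j^4 + 4*j^3 - 7*j^2 - 34*j - 24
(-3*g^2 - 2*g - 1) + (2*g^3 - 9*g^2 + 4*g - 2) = 2*g^3 - 12*g^2 + 2*g - 3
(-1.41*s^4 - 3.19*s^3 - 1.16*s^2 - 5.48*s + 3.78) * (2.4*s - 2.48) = -3.384*s^5 - 4.1592*s^4 + 5.1272*s^3 - 10.2752*s^2 + 22.6624*s - 9.3744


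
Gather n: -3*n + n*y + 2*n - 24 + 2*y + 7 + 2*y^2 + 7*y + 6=n*(y - 1) + 2*y^2 + 9*y - 11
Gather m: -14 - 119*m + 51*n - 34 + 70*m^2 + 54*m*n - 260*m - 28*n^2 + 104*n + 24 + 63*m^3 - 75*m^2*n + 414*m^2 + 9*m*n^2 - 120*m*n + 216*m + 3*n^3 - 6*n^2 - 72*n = 63*m^3 + m^2*(484 - 75*n) + m*(9*n^2 - 66*n - 163) + 3*n^3 - 34*n^2 + 83*n - 24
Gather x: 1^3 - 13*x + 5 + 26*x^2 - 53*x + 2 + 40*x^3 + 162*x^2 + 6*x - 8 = 40*x^3 + 188*x^2 - 60*x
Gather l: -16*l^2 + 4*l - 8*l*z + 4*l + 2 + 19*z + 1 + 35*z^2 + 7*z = -16*l^2 + l*(8 - 8*z) + 35*z^2 + 26*z + 3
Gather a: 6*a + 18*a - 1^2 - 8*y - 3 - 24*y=24*a - 32*y - 4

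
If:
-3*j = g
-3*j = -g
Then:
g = 0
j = 0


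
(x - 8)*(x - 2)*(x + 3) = x^3 - 7*x^2 - 14*x + 48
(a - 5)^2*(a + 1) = a^3 - 9*a^2 + 15*a + 25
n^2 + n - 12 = (n - 3)*(n + 4)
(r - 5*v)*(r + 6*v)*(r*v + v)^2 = r^4*v^2 + r^3*v^3 + 2*r^3*v^2 - 30*r^2*v^4 + 2*r^2*v^3 + r^2*v^2 - 60*r*v^4 + r*v^3 - 30*v^4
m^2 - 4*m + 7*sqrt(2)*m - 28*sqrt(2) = (m - 4)*(m + 7*sqrt(2))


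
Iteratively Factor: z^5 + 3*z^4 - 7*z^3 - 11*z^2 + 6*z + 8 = (z + 1)*(z^4 + 2*z^3 - 9*z^2 - 2*z + 8) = (z + 1)*(z + 4)*(z^3 - 2*z^2 - z + 2) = (z - 1)*(z + 1)*(z + 4)*(z^2 - z - 2) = (z - 2)*(z - 1)*(z + 1)*(z + 4)*(z + 1)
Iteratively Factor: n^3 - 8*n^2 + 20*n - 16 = (n - 4)*(n^2 - 4*n + 4) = (n - 4)*(n - 2)*(n - 2)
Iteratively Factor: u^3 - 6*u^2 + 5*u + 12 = (u - 3)*(u^2 - 3*u - 4) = (u - 4)*(u - 3)*(u + 1)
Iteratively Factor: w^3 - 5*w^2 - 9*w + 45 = (w - 5)*(w^2 - 9) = (w - 5)*(w - 3)*(w + 3)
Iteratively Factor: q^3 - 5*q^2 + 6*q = (q - 3)*(q^2 - 2*q) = q*(q - 3)*(q - 2)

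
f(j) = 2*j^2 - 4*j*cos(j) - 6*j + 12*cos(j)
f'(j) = 4*j*sin(j) + 4*j - 12*sin(j) - 4*cos(j) - 6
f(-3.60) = 23.85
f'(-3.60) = -28.50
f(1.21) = -1.80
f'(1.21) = -9.27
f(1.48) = -3.95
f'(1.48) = -6.50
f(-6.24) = 152.24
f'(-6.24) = -36.55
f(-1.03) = 16.60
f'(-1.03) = 1.64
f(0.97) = 0.65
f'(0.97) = -11.08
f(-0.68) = 16.45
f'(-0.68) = -2.57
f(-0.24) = 14.14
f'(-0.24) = -7.76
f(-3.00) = 12.24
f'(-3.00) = -10.65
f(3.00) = 0.00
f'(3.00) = 9.96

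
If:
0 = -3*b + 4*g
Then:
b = 4*g/3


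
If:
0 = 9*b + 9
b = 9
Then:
No Solution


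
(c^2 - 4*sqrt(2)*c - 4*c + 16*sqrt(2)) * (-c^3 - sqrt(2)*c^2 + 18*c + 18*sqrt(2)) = -c^5 + 4*c^4 + 3*sqrt(2)*c^4 - 12*sqrt(2)*c^3 + 26*c^3 - 104*c^2 - 54*sqrt(2)*c^2 - 144*c + 216*sqrt(2)*c + 576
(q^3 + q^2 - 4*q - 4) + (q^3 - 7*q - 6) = 2*q^3 + q^2 - 11*q - 10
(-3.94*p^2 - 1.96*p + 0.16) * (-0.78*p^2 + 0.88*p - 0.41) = 3.0732*p^4 - 1.9384*p^3 - 0.2342*p^2 + 0.9444*p - 0.0656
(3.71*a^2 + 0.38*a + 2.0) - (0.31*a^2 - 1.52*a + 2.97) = 3.4*a^2 + 1.9*a - 0.97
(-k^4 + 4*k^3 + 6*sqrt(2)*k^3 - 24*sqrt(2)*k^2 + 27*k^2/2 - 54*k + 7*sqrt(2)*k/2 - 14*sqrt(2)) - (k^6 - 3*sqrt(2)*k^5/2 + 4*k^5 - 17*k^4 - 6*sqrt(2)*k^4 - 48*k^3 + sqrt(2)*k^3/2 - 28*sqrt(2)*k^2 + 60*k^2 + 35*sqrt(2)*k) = -k^6 - 4*k^5 + 3*sqrt(2)*k^5/2 + 6*sqrt(2)*k^4 + 16*k^4 + 11*sqrt(2)*k^3/2 + 52*k^3 - 93*k^2/2 + 4*sqrt(2)*k^2 - 54*k - 63*sqrt(2)*k/2 - 14*sqrt(2)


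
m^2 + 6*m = m*(m + 6)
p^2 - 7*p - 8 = (p - 8)*(p + 1)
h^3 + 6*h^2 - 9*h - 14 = (h - 2)*(h + 1)*(h + 7)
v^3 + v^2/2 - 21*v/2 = v*(v - 3)*(v + 7/2)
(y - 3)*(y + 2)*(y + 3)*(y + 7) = y^4 + 9*y^3 + 5*y^2 - 81*y - 126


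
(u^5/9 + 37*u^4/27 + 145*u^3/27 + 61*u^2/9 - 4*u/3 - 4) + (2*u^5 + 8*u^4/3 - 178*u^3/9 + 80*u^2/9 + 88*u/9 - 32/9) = 19*u^5/9 + 109*u^4/27 - 389*u^3/27 + 47*u^2/3 + 76*u/9 - 68/9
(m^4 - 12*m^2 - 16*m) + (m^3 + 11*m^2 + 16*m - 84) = m^4 + m^3 - m^2 - 84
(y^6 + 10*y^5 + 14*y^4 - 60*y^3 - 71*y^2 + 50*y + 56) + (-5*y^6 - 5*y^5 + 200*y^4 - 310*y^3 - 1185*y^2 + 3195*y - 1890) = -4*y^6 + 5*y^5 + 214*y^4 - 370*y^3 - 1256*y^2 + 3245*y - 1834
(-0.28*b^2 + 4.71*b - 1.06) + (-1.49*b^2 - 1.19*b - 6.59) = -1.77*b^2 + 3.52*b - 7.65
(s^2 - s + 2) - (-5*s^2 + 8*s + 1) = 6*s^2 - 9*s + 1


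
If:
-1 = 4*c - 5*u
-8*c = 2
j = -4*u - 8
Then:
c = -1/4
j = -8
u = 0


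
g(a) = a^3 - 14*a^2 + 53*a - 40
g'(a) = 3*a^2 - 28*a + 53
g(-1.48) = -152.35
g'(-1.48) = 101.01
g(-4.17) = -576.97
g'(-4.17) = 221.93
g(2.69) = 20.73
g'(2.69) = -0.61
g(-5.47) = -912.47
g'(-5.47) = 295.92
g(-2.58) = -287.10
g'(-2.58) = 145.21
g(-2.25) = -241.52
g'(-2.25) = 131.19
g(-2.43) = -265.81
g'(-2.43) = 138.75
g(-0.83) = -94.21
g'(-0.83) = 78.31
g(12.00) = 308.00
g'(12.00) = 149.00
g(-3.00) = -352.00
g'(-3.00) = 164.00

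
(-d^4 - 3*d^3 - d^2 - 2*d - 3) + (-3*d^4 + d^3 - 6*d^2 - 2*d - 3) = -4*d^4 - 2*d^3 - 7*d^2 - 4*d - 6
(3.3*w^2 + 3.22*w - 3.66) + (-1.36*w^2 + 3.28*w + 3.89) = 1.94*w^2 + 6.5*w + 0.23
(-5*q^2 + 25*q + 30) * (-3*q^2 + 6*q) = 15*q^4 - 105*q^3 + 60*q^2 + 180*q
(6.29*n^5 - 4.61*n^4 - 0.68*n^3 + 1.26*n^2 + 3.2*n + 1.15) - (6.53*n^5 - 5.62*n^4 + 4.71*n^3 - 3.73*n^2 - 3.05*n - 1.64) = -0.24*n^5 + 1.01*n^4 - 5.39*n^3 + 4.99*n^2 + 6.25*n + 2.79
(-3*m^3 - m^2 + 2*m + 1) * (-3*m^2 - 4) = 9*m^5 + 3*m^4 + 6*m^3 + m^2 - 8*m - 4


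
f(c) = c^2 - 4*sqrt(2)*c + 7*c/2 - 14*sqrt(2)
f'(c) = 2*c - 4*sqrt(2) + 7/2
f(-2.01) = -11.42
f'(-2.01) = -6.18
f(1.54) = -20.75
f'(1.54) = 0.92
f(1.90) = -20.29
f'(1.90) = 1.64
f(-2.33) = -9.34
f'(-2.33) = -6.82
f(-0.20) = -19.33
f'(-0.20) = -2.56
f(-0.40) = -18.78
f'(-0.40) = -2.96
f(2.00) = -20.11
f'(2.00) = 1.84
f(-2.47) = -8.37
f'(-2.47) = -7.10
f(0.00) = -19.80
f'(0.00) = -2.16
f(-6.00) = 29.14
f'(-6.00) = -14.16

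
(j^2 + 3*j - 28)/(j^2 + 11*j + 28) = (j - 4)/(j + 4)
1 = 1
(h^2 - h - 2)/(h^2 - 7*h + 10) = (h + 1)/(h - 5)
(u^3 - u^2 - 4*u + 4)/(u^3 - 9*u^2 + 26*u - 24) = (u^2 + u - 2)/(u^2 - 7*u + 12)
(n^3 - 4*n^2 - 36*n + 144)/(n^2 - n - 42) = (n^2 - 10*n + 24)/(n - 7)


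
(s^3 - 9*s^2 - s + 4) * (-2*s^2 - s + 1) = -2*s^5 + 17*s^4 + 12*s^3 - 16*s^2 - 5*s + 4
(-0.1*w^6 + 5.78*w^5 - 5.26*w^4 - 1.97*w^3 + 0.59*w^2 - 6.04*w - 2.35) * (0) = 0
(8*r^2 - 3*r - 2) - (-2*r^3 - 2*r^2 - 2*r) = 2*r^3 + 10*r^2 - r - 2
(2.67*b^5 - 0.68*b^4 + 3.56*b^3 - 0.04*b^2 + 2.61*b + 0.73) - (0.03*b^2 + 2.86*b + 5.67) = 2.67*b^5 - 0.68*b^4 + 3.56*b^3 - 0.07*b^2 - 0.25*b - 4.94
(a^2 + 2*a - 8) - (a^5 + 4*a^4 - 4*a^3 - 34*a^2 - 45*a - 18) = -a^5 - 4*a^4 + 4*a^3 + 35*a^2 + 47*a + 10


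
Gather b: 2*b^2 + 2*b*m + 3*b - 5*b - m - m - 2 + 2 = 2*b^2 + b*(2*m - 2) - 2*m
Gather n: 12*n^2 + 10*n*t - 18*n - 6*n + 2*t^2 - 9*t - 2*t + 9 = 12*n^2 + n*(10*t - 24) + 2*t^2 - 11*t + 9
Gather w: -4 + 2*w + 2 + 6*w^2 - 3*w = 6*w^2 - w - 2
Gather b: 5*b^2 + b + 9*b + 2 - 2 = 5*b^2 + 10*b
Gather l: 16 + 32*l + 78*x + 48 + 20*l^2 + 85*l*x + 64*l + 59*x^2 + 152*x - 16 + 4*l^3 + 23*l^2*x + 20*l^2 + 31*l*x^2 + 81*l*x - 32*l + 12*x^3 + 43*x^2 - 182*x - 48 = 4*l^3 + l^2*(23*x + 40) + l*(31*x^2 + 166*x + 64) + 12*x^3 + 102*x^2 + 48*x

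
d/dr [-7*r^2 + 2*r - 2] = 2 - 14*r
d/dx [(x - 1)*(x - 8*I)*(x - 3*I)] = 3*x^2 + x*(-2 - 22*I) - 24 + 11*I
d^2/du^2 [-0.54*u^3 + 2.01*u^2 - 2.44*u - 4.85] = 4.02 - 3.24*u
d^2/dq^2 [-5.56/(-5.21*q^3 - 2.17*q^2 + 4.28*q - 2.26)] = (-(173.8056*q + 24.1304)*(5.21*q^3 + 2.17*q^2 - 4.28*q + 2.26) + 5.56*(15.63*q^2 + 4.34*q - 4.28)*(31.26*q^2 + 8.68*q - 8.56))/(5.21*q^3 + 2.17*q^2 - 4.28*q + 2.26)^3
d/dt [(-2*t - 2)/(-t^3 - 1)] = 2*(t^3 - 3*t^2*(t + 1) + 1)/(t^3 + 1)^2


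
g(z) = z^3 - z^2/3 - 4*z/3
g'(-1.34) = 4.95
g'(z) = 3*z^2 - 2*z/3 - 4/3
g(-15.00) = -3430.00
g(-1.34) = -1.22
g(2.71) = 13.84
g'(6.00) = 102.67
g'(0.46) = -1.01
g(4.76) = 93.95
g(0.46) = -0.59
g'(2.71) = 18.89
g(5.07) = 115.00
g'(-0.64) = 0.32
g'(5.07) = 72.40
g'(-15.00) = 683.67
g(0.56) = -0.68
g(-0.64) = 0.45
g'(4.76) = 63.47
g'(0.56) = -0.77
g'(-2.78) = 23.71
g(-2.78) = -20.35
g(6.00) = 196.00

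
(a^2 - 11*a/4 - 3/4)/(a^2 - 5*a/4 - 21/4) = (4*a + 1)/(4*a + 7)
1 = 1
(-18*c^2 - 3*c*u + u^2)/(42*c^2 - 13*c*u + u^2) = (3*c + u)/(-7*c + u)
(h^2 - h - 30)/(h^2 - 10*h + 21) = (h^2 - h - 30)/(h^2 - 10*h + 21)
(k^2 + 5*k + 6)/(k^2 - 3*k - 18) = (k + 2)/(k - 6)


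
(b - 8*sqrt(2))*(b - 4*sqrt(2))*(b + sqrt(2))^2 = b^4 - 10*sqrt(2)*b^3 + 18*b^2 + 104*sqrt(2)*b + 128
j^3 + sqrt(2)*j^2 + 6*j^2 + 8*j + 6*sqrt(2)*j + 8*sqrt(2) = (j + 2)*(j + 4)*(j + sqrt(2))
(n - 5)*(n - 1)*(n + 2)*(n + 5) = n^4 + n^3 - 27*n^2 - 25*n + 50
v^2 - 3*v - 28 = (v - 7)*(v + 4)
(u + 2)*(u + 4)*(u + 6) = u^3 + 12*u^2 + 44*u + 48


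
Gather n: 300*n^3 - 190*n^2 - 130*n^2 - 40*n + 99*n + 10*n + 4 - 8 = 300*n^3 - 320*n^2 + 69*n - 4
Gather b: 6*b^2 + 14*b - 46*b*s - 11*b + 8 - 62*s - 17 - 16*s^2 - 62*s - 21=6*b^2 + b*(3 - 46*s) - 16*s^2 - 124*s - 30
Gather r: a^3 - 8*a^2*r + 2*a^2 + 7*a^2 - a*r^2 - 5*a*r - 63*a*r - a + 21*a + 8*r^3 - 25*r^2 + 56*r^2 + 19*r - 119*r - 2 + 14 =a^3 + 9*a^2 + 20*a + 8*r^3 + r^2*(31 - a) + r*(-8*a^2 - 68*a - 100) + 12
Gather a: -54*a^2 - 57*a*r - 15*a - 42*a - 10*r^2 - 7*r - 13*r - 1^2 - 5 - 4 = -54*a^2 + a*(-57*r - 57) - 10*r^2 - 20*r - 10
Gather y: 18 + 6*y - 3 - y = 5*y + 15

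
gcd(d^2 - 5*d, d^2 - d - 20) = d - 5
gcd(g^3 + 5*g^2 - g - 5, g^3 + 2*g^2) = 1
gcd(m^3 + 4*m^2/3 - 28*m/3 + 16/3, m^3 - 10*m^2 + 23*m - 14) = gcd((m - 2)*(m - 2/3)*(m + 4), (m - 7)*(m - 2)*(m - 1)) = m - 2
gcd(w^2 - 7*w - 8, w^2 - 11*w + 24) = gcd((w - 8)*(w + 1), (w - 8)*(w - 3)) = w - 8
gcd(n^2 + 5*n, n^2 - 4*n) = n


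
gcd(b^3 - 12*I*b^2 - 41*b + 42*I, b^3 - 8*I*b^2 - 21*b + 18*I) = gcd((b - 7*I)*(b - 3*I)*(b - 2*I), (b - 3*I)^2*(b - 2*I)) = b^2 - 5*I*b - 6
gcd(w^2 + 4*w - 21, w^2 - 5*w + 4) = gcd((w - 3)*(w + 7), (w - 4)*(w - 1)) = 1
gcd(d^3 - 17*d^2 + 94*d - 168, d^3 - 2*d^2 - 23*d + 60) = d - 4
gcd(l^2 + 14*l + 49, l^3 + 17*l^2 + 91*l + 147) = l^2 + 14*l + 49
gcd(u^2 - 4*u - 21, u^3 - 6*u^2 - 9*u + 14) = u - 7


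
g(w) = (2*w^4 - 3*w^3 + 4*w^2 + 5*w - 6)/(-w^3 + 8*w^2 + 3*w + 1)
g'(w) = (3*w^2 - 16*w - 3)*(2*w^4 - 3*w^3 + 4*w^2 + 5*w - 6)/(-w^3 + 8*w^2 + 3*w + 1)^2 + (8*w^3 - 9*w^2 + 8*w + 5)/(-w^3 + 8*w^2 + 3*w + 1) = (-2*w^6 + 32*w^5 - 2*w^4 - 55*w^2 + 104*w + 23)/(w^6 - 16*w^5 + 58*w^4 + 46*w^3 + 25*w^2 + 6*w + 1)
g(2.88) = 2.06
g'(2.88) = 1.81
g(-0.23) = -9.25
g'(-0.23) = -6.94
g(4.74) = 9.02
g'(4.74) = 6.66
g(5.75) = 19.12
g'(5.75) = 14.62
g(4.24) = 6.21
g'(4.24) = 4.70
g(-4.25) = 4.43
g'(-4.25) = -1.33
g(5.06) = 11.42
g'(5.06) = 8.42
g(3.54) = 3.60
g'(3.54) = 2.91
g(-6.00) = 6.87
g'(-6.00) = -1.46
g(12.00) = -68.49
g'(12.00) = 6.69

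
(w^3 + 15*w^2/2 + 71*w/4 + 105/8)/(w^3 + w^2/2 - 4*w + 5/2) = (w^2 + 5*w + 21/4)/(w^2 - 2*w + 1)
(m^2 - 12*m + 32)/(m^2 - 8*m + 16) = (m - 8)/(m - 4)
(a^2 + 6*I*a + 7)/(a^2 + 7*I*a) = (a - I)/a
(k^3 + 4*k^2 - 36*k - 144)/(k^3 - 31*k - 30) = (k^2 + 10*k + 24)/(k^2 + 6*k + 5)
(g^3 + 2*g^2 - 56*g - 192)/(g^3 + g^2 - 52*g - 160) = (g + 6)/(g + 5)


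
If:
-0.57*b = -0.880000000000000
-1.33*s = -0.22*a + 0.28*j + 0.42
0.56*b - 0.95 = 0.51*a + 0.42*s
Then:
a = -0.823529411764706*s - 0.167526659786722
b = 1.54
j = -5.39705882352941*s - 1.63162808983242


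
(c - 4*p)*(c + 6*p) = c^2 + 2*c*p - 24*p^2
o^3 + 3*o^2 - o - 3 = (o - 1)*(o + 1)*(o + 3)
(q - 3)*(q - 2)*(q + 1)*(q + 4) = q^4 - 15*q^2 + 10*q + 24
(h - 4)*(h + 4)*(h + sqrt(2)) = h^3 + sqrt(2)*h^2 - 16*h - 16*sqrt(2)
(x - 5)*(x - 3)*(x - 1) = x^3 - 9*x^2 + 23*x - 15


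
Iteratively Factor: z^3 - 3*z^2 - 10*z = (z + 2)*(z^2 - 5*z) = z*(z + 2)*(z - 5)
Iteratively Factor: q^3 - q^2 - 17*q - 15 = (q - 5)*(q^2 + 4*q + 3) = (q - 5)*(q + 3)*(q + 1)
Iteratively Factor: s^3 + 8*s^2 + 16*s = (s)*(s^2 + 8*s + 16) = s*(s + 4)*(s + 4)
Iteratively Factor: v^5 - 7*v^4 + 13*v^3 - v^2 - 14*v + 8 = (v - 1)*(v^4 - 6*v^3 + 7*v^2 + 6*v - 8) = (v - 1)^2*(v^3 - 5*v^2 + 2*v + 8) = (v - 1)^2*(v + 1)*(v^2 - 6*v + 8) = (v - 4)*(v - 1)^2*(v + 1)*(v - 2)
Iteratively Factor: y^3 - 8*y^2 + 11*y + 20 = (y - 5)*(y^2 - 3*y - 4) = (y - 5)*(y - 4)*(y + 1)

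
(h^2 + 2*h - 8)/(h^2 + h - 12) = (h - 2)/(h - 3)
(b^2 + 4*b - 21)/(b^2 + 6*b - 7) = (b - 3)/(b - 1)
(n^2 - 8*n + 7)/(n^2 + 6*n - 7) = (n - 7)/(n + 7)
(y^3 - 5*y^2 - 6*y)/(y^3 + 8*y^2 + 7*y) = (y - 6)/(y + 7)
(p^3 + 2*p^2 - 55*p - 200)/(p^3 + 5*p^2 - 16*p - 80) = (p^2 - 3*p - 40)/(p^2 - 16)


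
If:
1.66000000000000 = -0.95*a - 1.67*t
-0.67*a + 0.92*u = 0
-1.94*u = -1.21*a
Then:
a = 0.00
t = -0.99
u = 0.00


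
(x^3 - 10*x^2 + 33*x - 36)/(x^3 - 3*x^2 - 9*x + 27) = (x - 4)/(x + 3)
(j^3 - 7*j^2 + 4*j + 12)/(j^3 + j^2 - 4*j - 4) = (j - 6)/(j + 2)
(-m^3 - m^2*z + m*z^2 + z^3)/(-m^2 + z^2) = m + z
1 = 1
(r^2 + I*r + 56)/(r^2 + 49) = (r + 8*I)/(r + 7*I)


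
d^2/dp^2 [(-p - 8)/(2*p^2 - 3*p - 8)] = 2*((p + 8)*(4*p - 3)^2 + (6*p + 13)*(-2*p^2 + 3*p + 8))/(-2*p^2 + 3*p + 8)^3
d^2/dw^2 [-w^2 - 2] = -2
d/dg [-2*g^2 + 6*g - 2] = 6 - 4*g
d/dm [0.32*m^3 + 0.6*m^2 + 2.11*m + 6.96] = 0.96*m^2 + 1.2*m + 2.11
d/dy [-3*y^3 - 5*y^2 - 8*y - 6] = -9*y^2 - 10*y - 8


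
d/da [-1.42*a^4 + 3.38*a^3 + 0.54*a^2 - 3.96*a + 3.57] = -5.68*a^3 + 10.14*a^2 + 1.08*a - 3.96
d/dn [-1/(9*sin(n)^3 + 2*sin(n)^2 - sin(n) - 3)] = (27*sin(n)^2 + 4*sin(n) - 1)*cos(n)/(9*sin(n)^3 + 2*sin(n)^2 - sin(n) - 3)^2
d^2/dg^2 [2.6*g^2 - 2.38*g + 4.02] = 5.20000000000000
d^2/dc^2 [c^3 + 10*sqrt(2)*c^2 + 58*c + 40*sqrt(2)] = 6*c + 20*sqrt(2)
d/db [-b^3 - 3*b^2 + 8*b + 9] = -3*b^2 - 6*b + 8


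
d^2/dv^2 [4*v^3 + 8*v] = 24*v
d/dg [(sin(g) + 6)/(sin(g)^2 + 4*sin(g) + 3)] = (-12*sin(g) + cos(g)^2 - 22)*cos(g)/(sin(g)^2 + 4*sin(g) + 3)^2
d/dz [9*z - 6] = 9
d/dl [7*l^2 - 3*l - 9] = 14*l - 3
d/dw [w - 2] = 1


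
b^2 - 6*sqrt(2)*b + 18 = (b - 3*sqrt(2))^2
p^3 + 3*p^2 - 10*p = p*(p - 2)*(p + 5)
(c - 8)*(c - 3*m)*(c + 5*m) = c^3 + 2*c^2*m - 8*c^2 - 15*c*m^2 - 16*c*m + 120*m^2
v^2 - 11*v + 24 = (v - 8)*(v - 3)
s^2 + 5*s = s*(s + 5)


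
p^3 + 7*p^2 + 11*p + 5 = (p + 1)^2*(p + 5)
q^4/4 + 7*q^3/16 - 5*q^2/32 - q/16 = q*(q/4 + 1/2)*(q - 1/2)*(q + 1/4)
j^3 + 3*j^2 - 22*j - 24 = (j - 4)*(j + 1)*(j + 6)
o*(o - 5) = o^2 - 5*o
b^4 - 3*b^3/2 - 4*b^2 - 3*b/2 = b*(b - 3)*(b + 1/2)*(b + 1)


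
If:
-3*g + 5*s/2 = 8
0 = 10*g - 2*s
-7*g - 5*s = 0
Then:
No Solution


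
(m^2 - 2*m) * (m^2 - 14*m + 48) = m^4 - 16*m^3 + 76*m^2 - 96*m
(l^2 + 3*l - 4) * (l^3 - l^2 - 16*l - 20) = l^5 + 2*l^4 - 23*l^3 - 64*l^2 + 4*l + 80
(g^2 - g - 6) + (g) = g^2 - 6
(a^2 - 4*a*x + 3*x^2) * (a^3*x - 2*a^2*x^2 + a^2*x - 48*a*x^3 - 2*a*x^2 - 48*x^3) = a^5*x - 6*a^4*x^2 + a^4*x - 37*a^3*x^3 - 6*a^3*x^2 + 186*a^2*x^4 - 37*a^2*x^3 - 144*a*x^5 + 186*a*x^4 - 144*x^5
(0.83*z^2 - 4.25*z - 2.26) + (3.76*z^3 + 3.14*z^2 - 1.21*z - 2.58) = 3.76*z^3 + 3.97*z^2 - 5.46*z - 4.84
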